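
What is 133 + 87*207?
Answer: 18142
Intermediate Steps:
133 + 87*207 = 133 + 18009 = 18142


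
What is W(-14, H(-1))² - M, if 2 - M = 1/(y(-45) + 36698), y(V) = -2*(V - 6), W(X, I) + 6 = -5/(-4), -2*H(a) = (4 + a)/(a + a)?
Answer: 756701/36800 ≈ 20.563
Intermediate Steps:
H(a) = -(4 + a)/(4*a) (H(a) = -(4 + a)/(2*(a + a)) = -(4 + a)/(2*(2*a)) = -(4 + a)*1/(2*a)/2 = -(4 + a)/(4*a))
W(X, I) = -19/4 (W(X, I) = -6 - 5/(-4) = -6 - 5*(-¼) = -6 + 5/4 = -19/4)
y(V) = 12 - 2*V (y(V) = -2*(-6 + V) = 12 - 2*V)
M = 73599/36800 (M = 2 - 1/((12 - 2*(-45)) + 36698) = 2 - 1/((12 + 90) + 36698) = 2 - 1/(102 + 36698) = 2 - 1/36800 = 73599/36800 ≈ 2.0000)
W(-14, H(-1))² - M = (-19/4)² - 1*73599/36800 = 361/16 - 73599/36800 = 756701/36800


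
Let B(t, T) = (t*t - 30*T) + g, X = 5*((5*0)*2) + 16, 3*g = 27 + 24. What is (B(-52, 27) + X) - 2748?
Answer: -821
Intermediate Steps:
g = 17 (g = (27 + 24)/3 = (⅓)*51 = 17)
X = 16 (X = 5*(0*2) + 16 = 5*0 + 16 = 0 + 16 = 16)
B(t, T) = 17 + t² - 30*T (B(t, T) = (t*t - 30*T) + 17 = (t² - 30*T) + 17 = 17 + t² - 30*T)
(B(-52, 27) + X) - 2748 = ((17 + (-52)² - 30*27) + 16) - 2748 = ((17 + 2704 - 810) + 16) - 2748 = (1911 + 16) - 2748 = 1927 - 2748 = -821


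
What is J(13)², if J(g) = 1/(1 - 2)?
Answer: 1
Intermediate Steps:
J(g) = -1 (J(g) = 1/(-1) = -1)
J(13)² = (-1)² = 1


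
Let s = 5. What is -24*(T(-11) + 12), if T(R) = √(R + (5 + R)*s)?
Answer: -288 - 24*I*√41 ≈ -288.0 - 153.68*I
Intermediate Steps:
T(R) = √(25 + 6*R) (T(R) = √(R + (5 + R)*5) = √(R + (25 + 5*R)) = √(25 + 6*R))
-24*(T(-11) + 12) = -24*(√(25 + 6*(-11)) + 12) = -24*(√(25 - 66) + 12) = -24*(√(-41) + 12) = -24*(I*√41 + 12) = -24*(12 + I*√41) = -288 - 24*I*√41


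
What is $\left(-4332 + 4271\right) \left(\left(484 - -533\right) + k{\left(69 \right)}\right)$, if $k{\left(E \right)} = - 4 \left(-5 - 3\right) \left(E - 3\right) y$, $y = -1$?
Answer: $66795$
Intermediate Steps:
$k{\left(E \right)} = 96 - 32 E$ ($k{\left(E \right)} = - 4 \left(-5 - 3\right) \left(E - 3\right) \left(-1\right) = - 4 \left(- 8 \left(-3 + E\right)\right) \left(-1\right) = - 4 \left(24 - 8 E\right) \left(-1\right) = \left(-96 + 32 E\right) \left(-1\right) = 96 - 32 E$)
$\left(-4332 + 4271\right) \left(\left(484 - -533\right) + k{\left(69 \right)}\right) = \left(-4332 + 4271\right) \left(\left(484 - -533\right) + \left(96 - 2208\right)\right) = - 61 \left(\left(484 + 533\right) + \left(96 - 2208\right)\right) = - 61 \left(1017 - 2112\right) = \left(-61\right) \left(-1095\right) = 66795$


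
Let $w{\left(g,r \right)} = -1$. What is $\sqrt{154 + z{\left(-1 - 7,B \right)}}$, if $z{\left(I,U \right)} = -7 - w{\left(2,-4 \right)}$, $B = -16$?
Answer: $2 \sqrt{37} \approx 12.166$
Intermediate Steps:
$z{\left(I,U \right)} = -6$ ($z{\left(I,U \right)} = -7 - -1 = -7 + 1 = -6$)
$\sqrt{154 + z{\left(-1 - 7,B \right)}} = \sqrt{154 - 6} = \sqrt{148} = 2 \sqrt{37}$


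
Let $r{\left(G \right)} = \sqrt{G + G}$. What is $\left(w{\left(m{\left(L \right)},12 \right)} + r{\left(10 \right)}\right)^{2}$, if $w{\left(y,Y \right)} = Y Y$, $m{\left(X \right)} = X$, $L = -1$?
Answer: $20756 + 576 \sqrt{5} \approx 22044.0$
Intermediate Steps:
$w{\left(y,Y \right)} = Y^{2}$
$r{\left(G \right)} = \sqrt{2} \sqrt{G}$ ($r{\left(G \right)} = \sqrt{2 G} = \sqrt{2} \sqrt{G}$)
$\left(w{\left(m{\left(L \right)},12 \right)} + r{\left(10 \right)}\right)^{2} = \left(12^{2} + \sqrt{2} \sqrt{10}\right)^{2} = \left(144 + 2 \sqrt{5}\right)^{2}$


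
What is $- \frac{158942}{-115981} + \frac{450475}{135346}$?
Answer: $\frac{1993478511}{424258498} \approx 4.6987$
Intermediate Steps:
$- \frac{158942}{-115981} + \frac{450475}{135346} = \left(-158942\right) \left(- \frac{1}{115981}\right) + 450475 \cdot \frac{1}{135346} = \frac{158942}{115981} + \frac{12175}{3658} = \frac{1993478511}{424258498}$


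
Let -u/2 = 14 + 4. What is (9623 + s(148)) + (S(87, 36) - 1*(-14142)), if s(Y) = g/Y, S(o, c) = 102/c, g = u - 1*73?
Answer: 10552591/444 ≈ 23767.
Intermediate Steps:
u = -36 (u = -2*(14 + 4) = -2*18 = -36)
g = -109 (g = -36 - 1*73 = -36 - 73 = -109)
s(Y) = -109/Y
(9623 + s(148)) + (S(87, 36) - 1*(-14142)) = (9623 - 109/148) + (102/36 - 1*(-14142)) = (9623 - 109*1/148) + (102*(1/36) + 14142) = (9623 - 109/148) + (17/6 + 14142) = 1424095/148 + 84869/6 = 10552591/444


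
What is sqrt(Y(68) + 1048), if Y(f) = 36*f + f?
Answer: 18*sqrt(11) ≈ 59.699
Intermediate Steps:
Y(f) = 37*f
sqrt(Y(68) + 1048) = sqrt(37*68 + 1048) = sqrt(2516 + 1048) = sqrt(3564) = 18*sqrt(11)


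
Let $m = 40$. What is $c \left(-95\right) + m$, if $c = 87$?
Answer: $-8225$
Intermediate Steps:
$c \left(-95\right) + m = 87 \left(-95\right) + 40 = -8265 + 40 = -8225$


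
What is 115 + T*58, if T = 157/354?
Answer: 24908/177 ≈ 140.72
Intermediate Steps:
T = 157/354 (T = 157*(1/354) = 157/354 ≈ 0.44350)
115 + T*58 = 115 + (157/354)*58 = 115 + 4553/177 = 24908/177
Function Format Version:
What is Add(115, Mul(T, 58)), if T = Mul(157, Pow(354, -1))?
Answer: Rational(24908, 177) ≈ 140.72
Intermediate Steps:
T = Rational(157, 354) (T = Mul(157, Rational(1, 354)) = Rational(157, 354) ≈ 0.44350)
Add(115, Mul(T, 58)) = Add(115, Mul(Rational(157, 354), 58)) = Add(115, Rational(4553, 177)) = Rational(24908, 177)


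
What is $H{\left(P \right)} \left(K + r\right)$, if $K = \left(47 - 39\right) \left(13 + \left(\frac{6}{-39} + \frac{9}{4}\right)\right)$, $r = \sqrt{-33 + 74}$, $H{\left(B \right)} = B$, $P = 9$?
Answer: $\frac{14130}{13} + 9 \sqrt{41} \approx 1144.6$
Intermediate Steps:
$r = \sqrt{41} \approx 6.4031$
$K = \frac{1570}{13}$ ($K = 8 \left(13 + \left(6 \left(- \frac{1}{39}\right) + 9 \cdot \frac{1}{4}\right)\right) = 8 \left(13 + \left(- \frac{2}{13} + \frac{9}{4}\right)\right) = 8 \left(13 + \frac{109}{52}\right) = 8 \cdot \frac{785}{52} = \frac{1570}{13} \approx 120.77$)
$H{\left(P \right)} \left(K + r\right) = 9 \left(\frac{1570}{13} + \sqrt{41}\right) = \frac{14130}{13} + 9 \sqrt{41}$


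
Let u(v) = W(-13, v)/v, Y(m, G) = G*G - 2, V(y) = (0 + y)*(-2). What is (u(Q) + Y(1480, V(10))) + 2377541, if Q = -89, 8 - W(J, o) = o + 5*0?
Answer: 211636474/89 ≈ 2.3779e+6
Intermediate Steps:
W(J, o) = 8 - o (W(J, o) = 8 - (o + 5*0) = 8 - (o + 0) = 8 - o)
V(y) = -2*y (V(y) = y*(-2) = -2*y)
Y(m, G) = -2 + G² (Y(m, G) = G² - 2 = -2 + G²)
u(v) = (8 - v)/v
(u(Q) + Y(1480, V(10))) + 2377541 = ((8 - 1*(-89))/(-89) + (-2 + (-2*10)²)) + 2377541 = (-(8 + 89)/89 + (-2 + (-20)²)) + 2377541 = (-1/89*97 + (-2 + 400)) + 2377541 = (-97/89 + 398) + 2377541 = 35325/89 + 2377541 = 211636474/89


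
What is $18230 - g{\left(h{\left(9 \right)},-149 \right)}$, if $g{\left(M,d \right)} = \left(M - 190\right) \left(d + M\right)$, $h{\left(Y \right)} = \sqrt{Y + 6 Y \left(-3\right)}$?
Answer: $-9927 + 1017 i \sqrt{17} \approx -9927.0 + 4193.2 i$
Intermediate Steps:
$h{\left(Y \right)} = \sqrt{17} \sqrt{- Y}$ ($h{\left(Y \right)} = \sqrt{Y - 18 Y} = \sqrt{- 17 Y} = \sqrt{17} \sqrt{- Y}$)
$g{\left(M,d \right)} = \left(-190 + M\right) \left(M + d\right)$
$18230 - g{\left(h{\left(9 \right)},-149 \right)} = 18230 - \left(\left(\sqrt{17} \sqrt{\left(-1\right) 9}\right)^{2} - 190 \sqrt{17} \sqrt{\left(-1\right) 9} - -28310 + \sqrt{17} \sqrt{\left(-1\right) 9} \left(-149\right)\right) = 18230 - \left(\left(\sqrt{17} \sqrt{-9}\right)^{2} - 190 \sqrt{17} \sqrt{-9} + 28310 + \sqrt{17} \sqrt{-9} \left(-149\right)\right) = 18230 - \left(\left(\sqrt{17} \cdot 3 i\right)^{2} - 190 \sqrt{17} \cdot 3 i + 28310 + \sqrt{17} \cdot 3 i \left(-149\right)\right) = 18230 - \left(\left(3 i \sqrt{17}\right)^{2} - 190 \cdot 3 i \sqrt{17} + 28310 + 3 i \sqrt{17} \left(-149\right)\right) = 18230 - \left(-153 - 570 i \sqrt{17} + 28310 - 447 i \sqrt{17}\right) = 18230 - \left(28157 - 1017 i \sqrt{17}\right) = -9927 + 1017 i \sqrt{17}$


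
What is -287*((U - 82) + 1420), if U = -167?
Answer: -336077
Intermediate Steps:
-287*((U - 82) + 1420) = -287*((-167 - 82) + 1420) = -287*(-249 + 1420) = -287*1171 = -336077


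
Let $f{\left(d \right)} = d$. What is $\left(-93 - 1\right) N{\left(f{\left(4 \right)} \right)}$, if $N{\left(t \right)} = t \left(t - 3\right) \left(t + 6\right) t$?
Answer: $-15040$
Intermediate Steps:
$N{\left(t \right)} = t^{2} \left(-3 + t\right) \left(6 + t\right)$ ($N{\left(t \right)} = t \left(-3 + t\right) \left(6 + t\right) t = t^{2} \left(-3 + t\right) \left(6 + t\right)$)
$\left(-93 - 1\right) N{\left(f{\left(4 \right)} \right)} = \left(-93 - 1\right) 4^{2} \left(-18 + 4^{2} + 3 \cdot 4\right) = - 94 \cdot 16 \left(-18 + 16 + 12\right) = - 94 \cdot 16 \cdot 10 = \left(-94\right) 160 = -15040$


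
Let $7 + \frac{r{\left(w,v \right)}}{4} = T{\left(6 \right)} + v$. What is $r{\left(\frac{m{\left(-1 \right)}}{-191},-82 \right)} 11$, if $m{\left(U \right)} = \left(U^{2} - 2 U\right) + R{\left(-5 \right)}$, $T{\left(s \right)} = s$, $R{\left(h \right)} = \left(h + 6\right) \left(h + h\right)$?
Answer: $-3652$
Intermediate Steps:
$R{\left(h \right)} = 2 h \left(6 + h\right)$ ($R{\left(h \right)} = \left(6 + h\right) 2 h = 2 h \left(6 + h\right)$)
$m{\left(U \right)} = -10 + U^{2} - 2 U$ ($m{\left(U \right)} = \left(U^{2} - 2 U\right) + 2 \left(-5\right) \left(6 - 5\right) = \left(U^{2} - 2 U\right) + 2 \left(-5\right) 1 = \left(U^{2} - 2 U\right) - 10 = -10 + U^{2} - 2 U$)
$r{\left(w,v \right)} = -4 + 4 v$ ($r{\left(w,v \right)} = -28 + 4 \left(6 + v\right) = -28 + \left(24 + 4 v\right) = -4 + 4 v$)
$r{\left(\frac{m{\left(-1 \right)}}{-191},-82 \right)} 11 = \left(-4 + 4 \left(-82\right)\right) 11 = \left(-4 - 328\right) 11 = \left(-332\right) 11 = -3652$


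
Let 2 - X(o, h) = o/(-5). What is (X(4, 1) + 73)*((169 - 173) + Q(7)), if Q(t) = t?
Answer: 1137/5 ≈ 227.40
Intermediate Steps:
X(o, h) = 2 + o/5 (X(o, h) = 2 - o/(-5) = 2 - o*(-1)/5 = 2 - (-1)*o/5 = 2 + o/5)
(X(4, 1) + 73)*((169 - 173) + Q(7)) = ((2 + (1/5)*4) + 73)*((169 - 173) + 7) = ((2 + 4/5) + 73)*(-4 + 7) = (14/5 + 73)*3 = (379/5)*3 = 1137/5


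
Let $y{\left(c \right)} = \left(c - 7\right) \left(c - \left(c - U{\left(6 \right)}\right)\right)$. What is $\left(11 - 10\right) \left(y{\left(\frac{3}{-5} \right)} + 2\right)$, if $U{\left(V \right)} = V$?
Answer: $- \frac{218}{5} \approx -43.6$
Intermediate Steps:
$y{\left(c \right)} = -42 + 6 c$ ($y{\left(c \right)} = \left(c - 7\right) \left(c - \left(-6 + c\right)\right) = \left(-7 + c\right) 6 = -42 + 6 c$)
$\left(11 - 10\right) \left(y{\left(\frac{3}{-5} \right)} + 2\right) = \left(11 - 10\right) \left(\left(-42 + 6 \frac{3}{-5}\right) + 2\right) = \left(11 - 10\right) \left(\left(-42 + 6 \cdot 3 \left(- \frac{1}{5}\right)\right) + 2\right) = 1 \left(\left(-42 + 6 \left(- \frac{3}{5}\right)\right) + 2\right) = 1 \left(\left(-42 - \frac{18}{5}\right) + 2\right) = 1 \left(- \frac{228}{5} + 2\right) = 1 \left(- \frac{218}{5}\right) = - \frac{218}{5}$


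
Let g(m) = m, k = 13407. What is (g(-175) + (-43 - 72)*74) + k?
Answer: 4722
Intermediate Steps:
(g(-175) + (-43 - 72)*74) + k = (-175 + (-43 - 72)*74) + 13407 = (-175 - 115*74) + 13407 = (-175 - 8510) + 13407 = -8685 + 13407 = 4722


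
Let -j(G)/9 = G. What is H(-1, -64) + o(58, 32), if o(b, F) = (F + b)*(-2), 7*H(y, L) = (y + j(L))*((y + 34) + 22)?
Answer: 30365/7 ≈ 4337.9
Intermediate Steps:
j(G) = -9*G
H(y, L) = (56 + y)*(y - 9*L)/7 (H(y, L) = ((y - 9*L)*((y + 34) + 22))/7 = ((y - 9*L)*((34 + y) + 22))/7 = ((y - 9*L)*(56 + y))/7 = ((56 + y)*(y - 9*L))/7 = (56 + y)*(y - 9*L)/7)
o(b, F) = -2*F - 2*b
H(-1, -64) + o(58, 32) = (-72*(-64) + 8*(-1) + (⅐)*(-1)² - 9/7*(-64)*(-1)) + (-2*32 - 2*58) = (4608 - 8 + (⅐)*1 - 576/7) + (-64 - 116) = (4608 - 8 + ⅐ - 576/7) - 180 = 31625/7 - 180 = 30365/7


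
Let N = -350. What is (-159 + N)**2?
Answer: 259081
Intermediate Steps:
(-159 + N)**2 = (-159 - 350)**2 = (-509)**2 = 259081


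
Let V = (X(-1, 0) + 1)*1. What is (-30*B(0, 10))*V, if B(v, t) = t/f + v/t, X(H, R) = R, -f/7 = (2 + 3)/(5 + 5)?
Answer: 600/7 ≈ 85.714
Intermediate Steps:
f = -7/2 (f = -7*(2 + 3)/(5 + 5) = -35/10 = -7*½ = -7/2 ≈ -3.5000)
B(v, t) = -2*t/7 + v/t (B(v, t) = t/(-7/2) + v/t = t*(-2/7) + v/t = -2*t/7 + v/t)
V = 1 (V = (0 + 1)*1 = 1*1 = 1)
(-30*B(0, 10))*V = -30*(-2/7*10 + 0/10)*1 = -30*(-20/7 + 0*(⅒))*1 = -30*(-20/7 + 0)*1 = -30*(-20/7)*1 = (600/7)*1 = 600/7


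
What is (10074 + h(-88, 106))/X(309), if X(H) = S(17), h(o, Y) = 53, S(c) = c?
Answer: 10127/17 ≈ 595.71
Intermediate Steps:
X(H) = 17
(10074 + h(-88, 106))/X(309) = (10074 + 53)/17 = 10127*(1/17) = 10127/17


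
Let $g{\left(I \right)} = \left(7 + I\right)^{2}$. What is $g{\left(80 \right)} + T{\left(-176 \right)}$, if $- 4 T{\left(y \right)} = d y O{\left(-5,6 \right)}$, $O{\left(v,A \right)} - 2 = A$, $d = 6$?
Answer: $9681$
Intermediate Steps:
$O{\left(v,A \right)} = 2 + A$
$T{\left(y \right)} = - 12 y$ ($T{\left(y \right)} = - \frac{6 y \left(2 + 6\right)}{4} = - \frac{6 y 8}{4} = - \frac{48 y}{4} = - 12 y$)
$g{\left(80 \right)} + T{\left(-176 \right)} = \left(7 + 80\right)^{2} - -2112 = 87^{2} + 2112 = 7569 + 2112 = 9681$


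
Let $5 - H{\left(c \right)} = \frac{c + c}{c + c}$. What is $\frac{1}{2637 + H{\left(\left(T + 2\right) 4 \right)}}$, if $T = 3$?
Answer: $\frac{1}{2641} \approx 0.00037864$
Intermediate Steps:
$H{\left(c \right)} = 4$ ($H{\left(c \right)} = 5 - \frac{c + c}{c + c} = 5 - \frac{2 c}{2 c} = 5 - 2 c \frac{1}{2 c} = 5 - 1 = 4$)
$\frac{1}{2637 + H{\left(\left(T + 2\right) 4 \right)}} = \frac{1}{2637 + 4} = \frac{1}{2641}$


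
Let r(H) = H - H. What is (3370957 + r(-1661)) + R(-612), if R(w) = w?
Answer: 3370345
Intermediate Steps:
r(H) = 0
(3370957 + r(-1661)) + R(-612) = (3370957 + 0) - 612 = 3370957 - 612 = 3370345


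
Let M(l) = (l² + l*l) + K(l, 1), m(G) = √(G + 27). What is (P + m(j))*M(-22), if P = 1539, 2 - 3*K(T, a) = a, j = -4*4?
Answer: 1490265 + 2905*√11/3 ≈ 1.4935e+6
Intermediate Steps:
j = -16
K(T, a) = ⅔ - a/3
m(G) = √(27 + G)
M(l) = ⅓ + 2*l² (M(l) = (l² + l*l) + (⅔ - ⅓*1) = (l² + l²) + (⅔ - ⅓) = 2*l² + ⅓ = ⅓ + 2*l²)
(P + m(j))*M(-22) = (1539 + √(27 - 16))*(⅓ + 2*(-22)²) = (1539 + √11)*(⅓ + 2*484) = (1539 + √11)*(⅓ + 968) = (1539 + √11)*(2905/3) = 1490265 + 2905*√11/3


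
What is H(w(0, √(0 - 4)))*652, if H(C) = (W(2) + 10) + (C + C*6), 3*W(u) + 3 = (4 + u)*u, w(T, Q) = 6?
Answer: 35860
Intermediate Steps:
W(u) = -1 + u*(4 + u)/3 (W(u) = -1 + ((4 + u)*u)/3 = -1 + (u*(4 + u))/3 = -1 + u*(4 + u)/3)
H(C) = 13 + 7*C (H(C) = ((-1 + (⅓)*2² + (4/3)*2) + 10) + (C + C*6) = ((-1 + (⅓)*4 + 8/3) + 10) + (C + 6*C) = ((-1 + 4/3 + 8/3) + 10) + 7*C = (3 + 10) + 7*C = 13 + 7*C)
H(w(0, √(0 - 4)))*652 = (13 + 7*6)*652 = (13 + 42)*652 = 55*652 = 35860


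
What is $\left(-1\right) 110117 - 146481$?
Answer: $-256598$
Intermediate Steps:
$\left(-1\right) 110117 - 146481 = -110117 - 146481 = -256598$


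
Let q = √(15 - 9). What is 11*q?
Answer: 11*√6 ≈ 26.944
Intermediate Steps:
q = √6 ≈ 2.4495
11*q = 11*√6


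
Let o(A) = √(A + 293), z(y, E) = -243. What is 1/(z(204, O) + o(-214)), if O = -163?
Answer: -243/58970 - √79/58970 ≈ -0.0042715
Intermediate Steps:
o(A) = √(293 + A)
1/(z(204, O) + o(-214)) = 1/(-243 + √(293 - 214)) = 1/(-243 + √79)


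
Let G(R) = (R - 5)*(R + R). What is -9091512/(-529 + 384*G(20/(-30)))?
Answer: -27274536/7117 ≈ -3832.3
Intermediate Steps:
G(R) = 2*R*(-5 + R) (G(R) = (-5 + R)*(2*R) = 2*R*(-5 + R))
-9091512/(-529 + 384*G(20/(-30))) = -9091512/(-529 + 384*(2*(20/(-30))*(-5 + 20/(-30)))) = -9091512/(-529 + 384*(2*(20*(-1/30))*(-5 + 20*(-1/30)))) = -9091512/(-529 + 384*(2*(-2/3)*(-5 - 2/3))) = -9091512/(-529 + 384*(2*(-2/3)*(-17/3))) = -9091512/(-529 + 384*(68/9)) = -9091512/(-529 + 8704/3) = -9091512/7117/3 = -9091512*3/7117 = -27274536/7117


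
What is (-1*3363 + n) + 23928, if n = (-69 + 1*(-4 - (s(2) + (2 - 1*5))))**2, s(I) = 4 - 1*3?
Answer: 25606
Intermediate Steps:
s(I) = 1 (s(I) = 4 - 3 = 1)
n = 5041 (n = (-69 + 1*(-4 - (1 + (2 - 1*5))))**2 = (-69 + 1*(-4 - (1 + (2 - 5))))**2 = (-69 + 1*(-4 - (1 - 3)))**2 = (-69 + 1*(-4 - 1*(-2)))**2 = (-69 + 1*(-4 + 2))**2 = (-69 + 1*(-2))**2 = (-69 - 2)**2 = (-71)**2 = 5041)
(-1*3363 + n) + 23928 = (-1*3363 + 5041) + 23928 = (-3363 + 5041) + 23928 = 1678 + 23928 = 25606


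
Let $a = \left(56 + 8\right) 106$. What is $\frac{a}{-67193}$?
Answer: $- \frac{6784}{67193} \approx -0.10096$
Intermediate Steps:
$a = 6784$ ($a = 64 \cdot 106 = 6784$)
$\frac{a}{-67193} = \frac{6784}{-67193} = 6784 \left(- \frac{1}{67193}\right) = - \frac{6784}{67193}$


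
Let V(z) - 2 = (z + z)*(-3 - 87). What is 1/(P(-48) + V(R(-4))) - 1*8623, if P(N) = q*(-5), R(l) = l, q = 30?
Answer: -4932355/572 ≈ -8623.0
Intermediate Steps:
P(N) = -150 (P(N) = 30*(-5) = -150)
V(z) = 2 - 180*z (V(z) = 2 + (z + z)*(-3 - 87) = 2 + (2*z)*(-90) = 2 - 180*z)
1/(P(-48) + V(R(-4))) - 1*8623 = 1/(-150 + (2 - 180*(-4))) - 1*8623 = 1/(-150 + (2 + 720)) - 8623 = 1/(-150 + 722) - 8623 = 1/572 - 8623 = -4932355/572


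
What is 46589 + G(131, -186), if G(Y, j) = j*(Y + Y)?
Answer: -2143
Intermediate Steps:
G(Y, j) = 2*Y*j (G(Y, j) = j*(2*Y) = 2*Y*j)
46589 + G(131, -186) = 46589 + 2*131*(-186) = 46589 - 48732 = -2143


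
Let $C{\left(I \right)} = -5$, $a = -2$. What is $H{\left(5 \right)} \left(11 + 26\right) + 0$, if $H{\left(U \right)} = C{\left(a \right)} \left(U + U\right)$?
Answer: $-1850$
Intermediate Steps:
$H{\left(U \right)} = - 10 U$ ($H{\left(U \right)} = - 5 \left(U + U\right) = - 5 \cdot 2 U = - 10 U$)
$H{\left(5 \right)} \left(11 + 26\right) + 0 = \left(-10\right) 5 \left(11 + 26\right) + 0 = \left(-50\right) 37 + 0 = -1850 + 0 = -1850$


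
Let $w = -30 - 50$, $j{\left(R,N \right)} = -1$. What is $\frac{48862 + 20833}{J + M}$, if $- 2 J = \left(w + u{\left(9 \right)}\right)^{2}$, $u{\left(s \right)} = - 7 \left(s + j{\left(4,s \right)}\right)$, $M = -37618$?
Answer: $- \frac{69695}{46866} \approx -1.4871$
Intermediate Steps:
$w = -80$ ($w = -30 - 50 = -80$)
$u{\left(s \right)} = 7 - 7 s$ ($u{\left(s \right)} = - 7 \left(s - 1\right) = - 7 \left(-1 + s\right) = 7 - 7 s$)
$J = -9248$ ($J = - \frac{\left(-80 + \left(7 - 63\right)\right)^{2}}{2} = - \frac{\left(-80 - 56\right)^{2}}{2} = - \frac{\left(-136\right)^{2}}{2} = \left(- \frac{1}{2}\right) 18496 = -9248$)
$\frac{48862 + 20833}{J + M} = \frac{48862 + 20833}{-9248 - 37618} = \frac{69695}{-46866} = 69695 \left(- \frac{1}{46866}\right) = - \frac{69695}{46866}$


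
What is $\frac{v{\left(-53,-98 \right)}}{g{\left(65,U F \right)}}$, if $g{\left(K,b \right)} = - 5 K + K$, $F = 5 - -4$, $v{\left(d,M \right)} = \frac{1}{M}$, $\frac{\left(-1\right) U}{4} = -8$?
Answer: $\frac{1}{25480} \approx 3.9246 \cdot 10^{-5}$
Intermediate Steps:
$U = 32$ ($U = \left(-4\right) \left(-8\right) = 32$)
$F = 9$ ($F = 5 + 4 = 9$)
$g{\left(K,b \right)} = - 4 K$
$\frac{v{\left(-53,-98 \right)}}{g{\left(65,U F \right)}} = \frac{1}{\left(-98\right) \left(\left(-4\right) 65\right)} = - \frac{1}{98 \left(-260\right)} = \left(- \frac{1}{98}\right) \left(- \frac{1}{260}\right) = \frac{1}{25480}$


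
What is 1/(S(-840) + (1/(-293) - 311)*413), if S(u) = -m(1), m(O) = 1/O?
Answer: -293/37634505 ≈ -7.7854e-6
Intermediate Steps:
S(u) = -1 (S(u) = -1/1 = -1*1 = -1)
1/(S(-840) + (1/(-293) - 311)*413) = 1/(-1 + (1/(-293) - 311)*413) = 1/(-1 + (-1/293 - 311)*413) = 1/(-1 - 91124/293*413) = 1/(-1 - 37634212/293) = 1/(-37634505/293) = -293/37634505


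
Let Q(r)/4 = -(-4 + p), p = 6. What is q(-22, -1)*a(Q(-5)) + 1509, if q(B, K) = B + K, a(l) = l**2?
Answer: 37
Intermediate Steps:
Q(r) = -8 (Q(r) = 4*(-(-4 + 6)) = 4*(-1*2) = 4*(-2) = -8)
q(-22, -1)*a(Q(-5)) + 1509 = (-22 - 1)*(-8)**2 + 1509 = -23*64 + 1509 = -1472 + 1509 = 37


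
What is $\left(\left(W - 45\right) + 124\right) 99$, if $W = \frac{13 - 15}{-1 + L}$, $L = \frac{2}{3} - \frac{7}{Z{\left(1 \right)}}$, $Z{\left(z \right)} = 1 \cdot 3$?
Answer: $\frac{31581}{4} \approx 7895.3$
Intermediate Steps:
$Z{\left(z \right)} = 3$
$L = - \frac{5}{3}$ ($L = \frac{2}{3} - \frac{7}{3} = - \frac{5}{3} \approx -1.6667$)
$W = \frac{3}{4}$ ($W = \frac{13 - 15}{-1 - \frac{5}{3}} = - \frac{2}{- \frac{8}{3}} = \left(-2\right) \left(- \frac{3}{8}\right) = \frac{3}{4} \approx 0.75$)
$\left(\left(W - 45\right) + 124\right) 99 = \left(\left(\frac{3}{4} - 45\right) + 124\right) 99 = \left(- \frac{177}{4} + 124\right) 99 = \frac{319}{4} \cdot 99 = \frac{31581}{4}$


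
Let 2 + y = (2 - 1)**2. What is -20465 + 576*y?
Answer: -21041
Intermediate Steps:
y = -1 (y = -2 + (2 - 1)**2 = -2 + 1**2 = -2 + 1 = -1)
-20465 + 576*y = -20465 + 576*(-1) = -20465 - 576 = -21041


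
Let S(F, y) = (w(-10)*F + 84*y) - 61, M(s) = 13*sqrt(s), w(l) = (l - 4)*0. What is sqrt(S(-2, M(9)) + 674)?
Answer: sqrt(3889) ≈ 62.362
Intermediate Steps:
w(l) = 0 (w(l) = (-4 + l)*0 = 0)
S(F, y) = -61 + 84*y (S(F, y) = (0*F + 84*y) - 61 = (0 + 84*y) - 61 = 84*y - 61 = -61 + 84*y)
sqrt(S(-2, M(9)) + 674) = sqrt((-61 + 84*(13*sqrt(9))) + 674) = sqrt((-61 + 84*(13*3)) + 674) = sqrt((-61 + 84*39) + 674) = sqrt((-61 + 3276) + 674) = sqrt(3215 + 674) = sqrt(3889)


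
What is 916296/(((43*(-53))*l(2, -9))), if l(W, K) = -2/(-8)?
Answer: -3665184/2279 ≈ -1608.2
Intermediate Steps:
l(W, K) = ¼ (l(W, K) = -2*(-⅛) = ¼)
916296/(((43*(-53))*l(2, -9))) = 916296/(((43*(-53))*(¼))) = 916296/((-2279*¼)) = 916296/(-2279/4) = 916296*(-4/2279) = -3665184/2279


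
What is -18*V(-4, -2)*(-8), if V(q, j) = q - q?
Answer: 0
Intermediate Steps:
V(q, j) = 0
-18*V(-4, -2)*(-8) = -18*0*(-8) = 0*(-8) = 0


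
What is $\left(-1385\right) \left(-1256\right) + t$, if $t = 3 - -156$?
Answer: $1739719$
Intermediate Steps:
$t = 159$ ($t = 3 + 156 = 159$)
$\left(-1385\right) \left(-1256\right) + t = \left(-1385\right) \left(-1256\right) + 159 = 1739560 + 159 = 1739719$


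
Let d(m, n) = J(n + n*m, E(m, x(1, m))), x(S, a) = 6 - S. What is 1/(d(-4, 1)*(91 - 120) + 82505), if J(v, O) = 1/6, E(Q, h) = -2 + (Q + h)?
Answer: 6/495001 ≈ 1.2121e-5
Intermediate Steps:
E(Q, h) = -2 + Q + h
J(v, O) = ⅙
d(m, n) = ⅙
1/(d(-4, 1)*(91 - 120) + 82505) = 1/((91 - 120)/6 + 82505) = 1/((⅙)*(-29) + 82505) = 1/(-29/6 + 82505) = 1/(495001/6) = 6/495001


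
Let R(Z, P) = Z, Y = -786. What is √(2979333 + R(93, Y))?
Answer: √2979426 ≈ 1726.1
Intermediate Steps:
√(2979333 + R(93, Y)) = √(2979333 + 93) = √2979426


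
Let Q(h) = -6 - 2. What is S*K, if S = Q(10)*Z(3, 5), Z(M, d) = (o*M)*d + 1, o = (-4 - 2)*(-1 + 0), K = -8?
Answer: 5824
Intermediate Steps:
Q(h) = -8
o = 6 (o = -6*(-1) = 6)
Z(M, d) = 1 + 6*M*d (Z(M, d) = (6*M)*d + 1 = 6*M*d + 1 = 1 + 6*M*d)
S = -728 (S = -8*(1 + 6*3*5) = -8*(1 + 90) = -8*91 = -728)
S*K = -728*(-8) = 5824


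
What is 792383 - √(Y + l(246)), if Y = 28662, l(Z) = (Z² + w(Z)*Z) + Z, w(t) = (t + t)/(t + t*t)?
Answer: 792383 - 14*√27835665/247 ≈ 7.9208e+5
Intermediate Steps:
w(t) = 2*t/(t + t²) (w(t) = (2*t)/(t + t²) = 2*t/(t + t²))
l(Z) = Z + Z² + 2*Z/(1 + Z) (l(Z) = (Z² + (2/(1 + Z))*Z) + Z = (Z² + 2*Z/(1 + Z)) + Z = Z + Z² + 2*Z/(1 + Z))
792383 - √(Y + l(246)) = 792383 - √(28662 + 246*(2 + (1 + 246)²)/(1 + 246)) = 792383 - √(28662 + 246*(2 + 247²)/247) = 792383 - √(28662 + 246*(1/247)*(2 + 61009)) = 792383 - √(28662 + 246*(1/247)*61011) = 792383 - √(28662 + 15008706/247) = 792383 - √(22088220/247) = 792383 - 14*√27835665/247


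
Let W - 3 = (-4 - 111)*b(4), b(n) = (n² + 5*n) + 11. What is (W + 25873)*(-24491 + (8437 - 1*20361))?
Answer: -745451465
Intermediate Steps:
b(n) = 11 + n² + 5*n
W = -5402 (W = 3 + (-4 - 111)*(11 + 4² + 5*4) = 3 - 115*(11 + 16 + 20) = 3 - 115*47 = 3 - 5405 = -5402)
(W + 25873)*(-24491 + (8437 - 1*20361)) = (-5402 + 25873)*(-24491 + (8437 - 1*20361)) = 20471*(-24491 + (8437 - 20361)) = 20471*(-24491 - 11924) = 20471*(-36415) = -745451465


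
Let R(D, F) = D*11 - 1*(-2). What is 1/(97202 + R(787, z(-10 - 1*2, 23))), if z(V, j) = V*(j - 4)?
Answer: 1/105861 ≈ 9.4463e-6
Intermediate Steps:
z(V, j) = V*(-4 + j)
R(D, F) = 2 + 11*D (R(D, F) = 11*D + 2 = 2 + 11*D)
1/(97202 + R(787, z(-10 - 1*2, 23))) = 1/(97202 + (2 + 11*787)) = 1/(97202 + (2 + 8657)) = 1/(97202 + 8659) = 1/105861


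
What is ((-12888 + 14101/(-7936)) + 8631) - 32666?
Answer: -293035029/7936 ≈ -36925.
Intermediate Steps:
((-12888 + 14101/(-7936)) + 8631) - 32666 = ((-12888 + 14101*(-1/7936)) + 8631) - 32666 = ((-12888 - 14101/7936) + 8631) - 32666 = (-102293269/7936 + 8631) - 32666 = -33797653/7936 - 32666 = -293035029/7936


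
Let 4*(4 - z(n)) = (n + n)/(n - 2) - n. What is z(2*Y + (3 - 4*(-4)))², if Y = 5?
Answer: 1338649/11664 ≈ 114.77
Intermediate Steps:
z(n) = 4 + n/4 - n/(2*(-2 + n)) (z(n) = 4 - ((n + n)/(n - 2) - n)/4 = 4 - ((2*n)/(-2 + n) - n)/4 = 4 - (2*n/(-2 + n) - n)/4 = 4 - (-n + 2*n/(-2 + n))/4 = 4 + (n/4 - n/(2*(-2 + n))) = 4 + n/4 - n/(2*(-2 + n)))
z(2*Y + (3 - 4*(-4)))² = ((-32 + (2*5 + (3 - 4*(-4)))² + 12*(2*5 + (3 - 4*(-4))))/(4*(-2 + (2*5 + (3 - 4*(-4))))))² = ((-32 + (10 + (3 + 16))² + 12*(10 + (3 + 16)))/(4*(-2 + (10 + (3 + 16)))))² = ((-32 + (10 + 19)² + 12*(10 + 19))/(4*(-2 + (10 + 19))))² = ((-32 + 29² + 12*29)/(4*(-2 + 29)))² = ((¼)*(-32 + 841 + 348)/27)² = ((¼)*(1/27)*1157)² = (1157/108)² = 1338649/11664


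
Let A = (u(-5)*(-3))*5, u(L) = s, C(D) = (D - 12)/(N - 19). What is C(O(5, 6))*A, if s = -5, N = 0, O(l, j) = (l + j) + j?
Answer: -375/19 ≈ -19.737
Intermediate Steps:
O(l, j) = l + 2*j (O(l, j) = (j + l) + j = l + 2*j)
C(D) = 12/19 - D/19 (C(D) = (D - 12)/(0 - 19) = (-12 + D)/(-19) = (-12 + D)*(-1/19) = 12/19 - D/19)
u(L) = -5
A = 75 (A = -5*(-3)*5 = 15*5 = 75)
C(O(5, 6))*A = (12/19 - (5 + 2*6)/19)*75 = (12/19 - (5 + 12)/19)*75 = (12/19 - 1/19*17)*75 = (12/19 - 17/19)*75 = -5/19*75 = -375/19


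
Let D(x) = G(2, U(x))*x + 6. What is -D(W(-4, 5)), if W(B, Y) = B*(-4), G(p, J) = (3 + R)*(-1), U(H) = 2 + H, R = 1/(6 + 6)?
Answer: 130/3 ≈ 43.333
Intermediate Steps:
R = 1/12 ≈ 0.083333
G(p, J) = -37/12 (G(p, J) = (3 + 1/12)*(-1) = (37/12)*(-1) = -37/12)
W(B, Y) = -4*B
D(x) = 6 - 37*x/12 (D(x) = -37*x/12 + 6 = 6 - 37*x/12)
-D(W(-4, 5)) = -(6 - (-37)*(-4)/3) = -(6 - 37/12*16) = -(6 - 148/3) = -1*(-130/3) = 130/3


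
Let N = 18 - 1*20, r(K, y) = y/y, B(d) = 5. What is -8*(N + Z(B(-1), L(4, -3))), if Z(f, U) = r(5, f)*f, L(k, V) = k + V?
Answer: -24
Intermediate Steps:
r(K, y) = 1
L(k, V) = V + k
Z(f, U) = f (Z(f, U) = 1*f = f)
N = -2 (N = 18 - 20 = -2)
-8*(N + Z(B(-1), L(4, -3))) = -8*(-2 + 5) = -8*3 = -24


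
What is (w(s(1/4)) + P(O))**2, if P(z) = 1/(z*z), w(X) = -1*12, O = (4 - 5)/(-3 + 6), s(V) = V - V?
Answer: 9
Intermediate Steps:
s(V) = 0
O = -1/3 ≈ -0.33333
w(X) = -12
P(z) = z**(-2) (P(z) = 1/(z**2) = z**(-2))
(w(s(1/4)) + P(O))**2 = (-12 + (-1/3)**(-2))**2 = (-12 + 9)**2 = (-3)**2 = 9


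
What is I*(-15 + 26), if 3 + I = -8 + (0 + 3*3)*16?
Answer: 1463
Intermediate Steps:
I = 133 (I = -3 + (-8 + (0 + 3*3)*16) = -3 + (-8 + (0 + 9)*16) = -3 + (-8 + 9*16) = -3 + (-8 + 144) = -3 + 136 = 133)
I*(-15 + 26) = 133*(-15 + 26) = 133*11 = 1463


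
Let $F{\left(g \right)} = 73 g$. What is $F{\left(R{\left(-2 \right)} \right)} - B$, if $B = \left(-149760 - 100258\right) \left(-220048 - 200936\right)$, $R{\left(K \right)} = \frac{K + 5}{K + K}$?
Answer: $- \frac{421014311067}{4} \approx -1.0525 \cdot 10^{11}$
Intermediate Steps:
$R{\left(K \right)} = \frac{5 + K}{2 K}$
$B = 105253577712$ ($B = \left(-149760 - 100258\right) \left(-420984\right) = \left(-250018\right) \left(-420984\right) = 105253577712$)
$F{\left(R{\left(-2 \right)} \right)} - B = 73 \frac{5 - 2}{2 \left(-2\right)} - 105253577712 = 73 \cdot \frac{1}{2} \left(- \frac{1}{2}\right) 3 - 105253577712 = 73 \left(- \frac{3}{4}\right) - 105253577712 = - \frac{219}{4} - 105253577712 = - \frac{421014311067}{4}$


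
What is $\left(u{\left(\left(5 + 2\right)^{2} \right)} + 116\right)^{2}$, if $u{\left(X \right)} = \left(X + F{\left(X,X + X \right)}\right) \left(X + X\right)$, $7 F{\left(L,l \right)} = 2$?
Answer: $24462916$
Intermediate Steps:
$F{\left(L,l \right)} = \frac{2}{7}$ ($F{\left(L,l \right)} = \frac{1}{7} \cdot 2 = \frac{2}{7}$)
$u{\left(X \right)} = 2 X \left(\frac{2}{7} + X\right)$ ($u{\left(X \right)} = \left(X + \frac{2}{7}\right) \left(X + X\right) = \left(\frac{2}{7} + X\right) 2 X = 2 X \left(\frac{2}{7} + X\right)$)
$\left(u{\left(\left(5 + 2\right)^{2} \right)} + 116\right)^{2} = \left(\frac{2 \left(5 + 2\right)^{2} \left(2 + 7 \left(5 + 2\right)^{2}\right)}{7} + 116\right)^{2} = \left(\frac{2 \cdot 7^{2} \left(2 + 7 \cdot 7^{2}\right)}{7} + 116\right)^{2} = \left(\frac{2}{7} \cdot 49 \left(2 + 7 \cdot 49\right) + 116\right)^{2} = \left(\frac{2}{7} \cdot 49 \left(2 + 343\right) + 116\right)^{2} = \left(\frac{2}{7} \cdot 49 \cdot 345 + 116\right)^{2} = \left(4830 + 116\right)^{2} = 4946^{2} = 24462916$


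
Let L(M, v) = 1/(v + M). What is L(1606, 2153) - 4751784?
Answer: -17861956055/3759 ≈ -4.7518e+6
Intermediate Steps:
L(M, v) = 1/(M + v)
L(1606, 2153) - 4751784 = 1/(1606 + 2153) - 4751784 = 1/3759 - 4751784 = -17861956055/3759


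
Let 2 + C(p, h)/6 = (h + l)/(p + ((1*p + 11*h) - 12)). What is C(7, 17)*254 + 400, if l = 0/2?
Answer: -158188/63 ≈ -2510.9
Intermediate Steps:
l = 0 (l = 0*(½) = 0)
C(p, h) = -12 + 6*h/(-12 + 2*p + 11*h) (C(p, h) = -12 + 6*((h + 0)/(p + ((1*p + 11*h) - 12))) = -12 + 6*(h/(p + ((p + 11*h) - 12))) = -12 + 6*(h/(p + (-12 + p + 11*h))) = -12 + 6*(h/(-12 + 2*p + 11*h)) = -12 + 6*h/(-12 + 2*p + 11*h))
C(7, 17)*254 + 400 = (6*(24 - 21*17 - 4*7)/(-12 + 2*7 + 11*17))*254 + 400 = (6*(24 - 357 - 28)/(-12 + 14 + 187))*254 + 400 = (6*(-361)/189)*254 + 400 = (6*(1/189)*(-361))*254 + 400 = -722/63*254 + 400 = -183388/63 + 400 = -158188/63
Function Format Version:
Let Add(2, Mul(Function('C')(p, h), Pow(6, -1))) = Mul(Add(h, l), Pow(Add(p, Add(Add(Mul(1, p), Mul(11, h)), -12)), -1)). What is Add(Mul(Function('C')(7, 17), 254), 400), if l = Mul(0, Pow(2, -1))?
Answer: Rational(-158188, 63) ≈ -2510.9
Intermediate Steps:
l = 0 (l = Mul(0, Rational(1, 2)) = 0)
Function('C')(p, h) = Add(-12, Mul(6, h, Pow(Add(-12, Mul(2, p), Mul(11, h)), -1))) (Function('C')(p, h) = Add(-12, Mul(6, Mul(Add(h, 0), Pow(Add(p, Add(Add(Mul(1, p), Mul(11, h)), -12)), -1)))) = Add(-12, Mul(6, Mul(h, Pow(Add(p, Add(Add(p, Mul(11, h)), -12)), -1)))) = Add(-12, Mul(6, Mul(h, Pow(Add(p, Add(-12, p, Mul(11, h))), -1)))) = Add(-12, Mul(6, Mul(h, Pow(Add(-12, Mul(2, p), Mul(11, h)), -1)))) = Add(-12, Mul(6, h, Pow(Add(-12, Mul(2, p), Mul(11, h)), -1))))
Add(Mul(Function('C')(7, 17), 254), 400) = Add(Mul(Mul(6, Pow(Add(-12, Mul(2, 7), Mul(11, 17)), -1), Add(24, Mul(-21, 17), Mul(-4, 7))), 254), 400) = Add(Mul(Mul(6, Pow(Add(-12, 14, 187), -1), Add(24, -357, -28)), 254), 400) = Add(Mul(Mul(6, Pow(189, -1), -361), 254), 400) = Add(Mul(Mul(6, Rational(1, 189), -361), 254), 400) = Add(Mul(Rational(-722, 63), 254), 400) = Add(Rational(-183388, 63), 400) = Rational(-158188, 63)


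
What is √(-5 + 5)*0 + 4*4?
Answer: 16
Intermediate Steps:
√(-5 + 5)*0 + 4*4 = √0*0 + 16 = 0*0 + 16 = 0 + 16 = 16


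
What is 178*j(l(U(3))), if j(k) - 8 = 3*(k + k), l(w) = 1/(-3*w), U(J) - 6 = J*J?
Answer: 21004/15 ≈ 1400.3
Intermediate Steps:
U(J) = 6 + J**2 (U(J) = 6 + J*J = 6 + J**2)
l(w) = -1/(3*w)
j(k) = 8 + 6*k (j(k) = 8 + 3*(k + k) = 8 + 3*(2*k) = 8 + 6*k)
178*j(l(U(3))) = 178*(8 + 6*(-1/(3*(6 + 3**2)))) = 178*(8 + 6*(-1/(3*(6 + 9)))) = 178*(8 + 6*(-1/3/15)) = 178*(8 + 6*(-1/3*1/15)) = 178*(8 + 6*(-1/45)) = 178*(8 - 2/15) = 178*(118/15) = 21004/15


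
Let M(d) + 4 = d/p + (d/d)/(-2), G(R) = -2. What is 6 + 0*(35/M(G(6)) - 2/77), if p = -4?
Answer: 6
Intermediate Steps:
M(d) = -9/2 - d/4 (M(d) = -4 + (d/(-4) + (d/d)/(-2)) = -4 + (d*(-¼) + 1*(-½)) = -4 + (-d/4 - ½) = -4 + (-½ - d/4) = -9/2 - d/4)
6 + 0*(35/M(G(6)) - 2/77) = 6 + 0*(35/(-9/2 - ¼*(-2)) - 2/77) = 6 + 0*(35/(-9/2 + ½) - 2*1/77) = 6 + 0*(35/(-4) - 2/77) = 6 + 0*(35*(-¼) - 2/77) = 6 + 0*(-35/4 - 2/77) = 6 + 0*(-2703/308) = 6 + 0 = 6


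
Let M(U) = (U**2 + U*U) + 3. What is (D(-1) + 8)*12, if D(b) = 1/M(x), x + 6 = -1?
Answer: 9708/101 ≈ 96.119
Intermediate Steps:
x = -7 (x = -6 - 1 = -7)
M(U) = 3 + 2*U**2 (M(U) = (U**2 + U**2) + 3 = 2*U**2 + 3 = 3 + 2*U**2)
D(b) = 1/101 (D(b) = 1/(3 + 2*(-7)**2) = 1/(3 + 2*49) = 1/(3 + 98) = 1/101)
(D(-1) + 8)*12 = (1/101 + 8)*12 = (809/101)*12 = 9708/101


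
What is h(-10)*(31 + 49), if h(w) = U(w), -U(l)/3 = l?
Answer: 2400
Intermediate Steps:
U(l) = -3*l
h(w) = -3*w
h(-10)*(31 + 49) = (-3*(-10))*(31 + 49) = 30*80 = 2400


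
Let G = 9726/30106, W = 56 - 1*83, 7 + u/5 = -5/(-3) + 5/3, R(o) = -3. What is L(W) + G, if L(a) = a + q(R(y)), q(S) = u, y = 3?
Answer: -2032619/45159 ≈ -45.010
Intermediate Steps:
u = -55/3 (u = -35 + 5*(-5/(-3) + 5/3) = -35 + 5*(-5*(-1/3) + 5*(1/3)) = -35 + 5*(5/3 + 5/3) = -35 + 5*(10/3) = -35 + 50/3 = -55/3 ≈ -18.333)
W = -27 (W = 56 - 83 = -27)
q(S) = -55/3
L(a) = -55/3 + a (L(a) = a - 55/3 = -55/3 + a)
G = 4863/15053 (G = 9726*(1/30106) = 4863/15053 ≈ 0.32306)
L(W) + G = (-55/3 - 27) + 4863/15053 = -136/3 + 4863/15053 = -2032619/45159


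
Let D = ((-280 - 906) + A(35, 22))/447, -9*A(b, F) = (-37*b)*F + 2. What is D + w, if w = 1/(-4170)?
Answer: 8253373/1863990 ≈ 4.4278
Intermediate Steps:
A(b, F) = -2/9 + 37*F*b/9 (A(b, F) = -((-37*b)*F + 2)/9 = -(-37*F*b + 2)/9 = -(2 - 37*F*b)/9 = -2/9 + 37*F*b/9)
w = -1/4170 ≈ -0.00023981
D = 5938/1341 (D = ((-280 - 906) + (-2/9 + (37/9)*22*35))/447 = (-1186 + (-2/9 + 28490/9))*(1/447) = (-1186 + 9496/3)*(1/447) = (5938/3)*(1/447) = 5938/1341 ≈ 4.4280)
D + w = 5938/1341 - 1/4170 = 8253373/1863990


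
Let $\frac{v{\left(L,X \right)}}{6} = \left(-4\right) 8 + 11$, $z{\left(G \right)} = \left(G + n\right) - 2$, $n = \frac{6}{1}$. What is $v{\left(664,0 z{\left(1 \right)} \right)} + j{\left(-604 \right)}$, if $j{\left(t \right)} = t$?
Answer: $-730$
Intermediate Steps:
$n = 6$ ($n = 6 \cdot 1 = 6$)
$z{\left(G \right)} = 4 + G$ ($z{\left(G \right)} = \left(G + 6\right) - 2 = \left(6 + G\right) - 2 = 4 + G$)
$v{\left(L,X \right)} = -126$ ($v{\left(L,X \right)} = 6 \left(\left(-4\right) 8 + 11\right) = 6 \left(-32 + 11\right) = 6 \left(-21\right) = -126$)
$v{\left(664,0 z{\left(1 \right)} \right)} + j{\left(-604 \right)} = -126 - 604 = -730$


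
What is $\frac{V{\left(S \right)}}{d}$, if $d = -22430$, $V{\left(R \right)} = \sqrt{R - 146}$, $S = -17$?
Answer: $- \frac{i \sqrt{163}}{22430} \approx - 0.0005692 i$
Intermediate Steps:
$V{\left(R \right)} = \sqrt{-146 + R}$
$\frac{V{\left(S \right)}}{d} = \frac{\sqrt{-146 - 17}}{-22430} = \sqrt{-163} \left(- \frac{1}{22430}\right) = i \sqrt{163} \left(- \frac{1}{22430}\right) = - \frac{i \sqrt{163}}{22430}$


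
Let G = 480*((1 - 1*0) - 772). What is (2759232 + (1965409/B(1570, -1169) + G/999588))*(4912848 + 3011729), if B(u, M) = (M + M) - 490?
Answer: 5149606455494147683261/235569572 ≈ 2.1860e+13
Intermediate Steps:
B(u, M) = -490 + 2*M (B(u, M) = 2*M - 490 = -490 + 2*M)
G = -370080 (G = 480*((1 + 0) - 772) = 480*(1 - 772) = 480*(-771) = -370080)
(2759232 + (1965409/B(1570, -1169) + G/999588))*(4912848 + 3011729) = (2759232 + (1965409/(-490 + 2*(-1169)) - 370080/999588))*(4912848 + 3011729) = (2759232 + (1965409/(-490 - 2338) - 370080*1/999588))*7924577 = (2759232 + (1965409/(-2828) - 30840/83299))*7924577 = (2759232 + (1965409*(-1/2828) - 30840/83299))*7924577 = (2759232 + (-1965409/2828 - 30840/83299))*7924577 = (2759232 - 163803819811/235569572)*7924577 = (649827297468893/235569572)*7924577 = 5149606455494147683261/235569572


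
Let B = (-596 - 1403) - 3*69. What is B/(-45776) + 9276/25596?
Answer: 20045123/48820104 ≈ 0.41059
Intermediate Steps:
B = -2206 (B = -1999 - 207 = -2206)
B/(-45776) + 9276/25596 = -2206/(-45776) + 9276/25596 = -2206*(-1/45776) + 9276*(1/25596) = 1103/22888 + 773/2133 = 20045123/48820104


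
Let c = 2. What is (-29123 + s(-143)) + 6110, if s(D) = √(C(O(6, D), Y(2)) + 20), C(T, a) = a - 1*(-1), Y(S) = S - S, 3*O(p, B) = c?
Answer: -23013 + √21 ≈ -23008.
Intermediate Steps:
O(p, B) = ⅔ (O(p, B) = (⅓)*2 = ⅔)
Y(S) = 0
C(T, a) = 1 + a (C(T, a) = a + 1 = 1 + a)
s(D) = √21 (s(D) = √((1 + 0) + 20) = √(1 + 20) = √21)
(-29123 + s(-143)) + 6110 = (-29123 + √21) + 6110 = -23013 + √21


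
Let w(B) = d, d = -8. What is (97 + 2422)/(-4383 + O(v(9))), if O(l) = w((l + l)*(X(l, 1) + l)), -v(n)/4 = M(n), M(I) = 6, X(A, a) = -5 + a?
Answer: -2519/4391 ≈ -0.57367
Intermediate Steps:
v(n) = -24 (v(n) = -4*6 = -24)
w(B) = -8
O(l) = -8
(97 + 2422)/(-4383 + O(v(9))) = (97 + 2422)/(-4383 - 8) = 2519/(-4391) = 2519*(-1/4391) = -2519/4391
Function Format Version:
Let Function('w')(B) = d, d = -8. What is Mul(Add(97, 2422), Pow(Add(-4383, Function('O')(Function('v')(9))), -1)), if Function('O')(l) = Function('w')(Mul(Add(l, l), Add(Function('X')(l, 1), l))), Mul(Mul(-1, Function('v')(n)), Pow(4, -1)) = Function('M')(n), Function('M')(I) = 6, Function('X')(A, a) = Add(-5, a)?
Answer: Rational(-2519, 4391) ≈ -0.57367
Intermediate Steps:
Function('v')(n) = -24 (Function('v')(n) = Mul(-4, 6) = -24)
Function('w')(B) = -8
Function('O')(l) = -8
Mul(Add(97, 2422), Pow(Add(-4383, Function('O')(Function('v')(9))), -1)) = Mul(Add(97, 2422), Pow(Add(-4383, -8), -1)) = Mul(2519, Pow(-4391, -1)) = Mul(2519, Rational(-1, 4391)) = Rational(-2519, 4391)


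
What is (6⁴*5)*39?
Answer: 252720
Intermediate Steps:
(6⁴*5)*39 = (1296*5)*39 = 6480*39 = 252720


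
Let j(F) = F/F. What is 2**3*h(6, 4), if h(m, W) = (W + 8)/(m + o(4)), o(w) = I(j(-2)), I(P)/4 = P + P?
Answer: 48/7 ≈ 6.8571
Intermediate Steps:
j(F) = 1
I(P) = 8*P (I(P) = 4*(P + P) = 4*(2*P) = 8*P)
o(w) = 8 (o(w) = 8*1 = 8)
h(m, W) = (8 + W)/(8 + m) (h(m, W) = (W + 8)/(m + 8) = (8 + W)/(8 + m))
2**3*h(6, 4) = 2**3*((8 + 4)/(8 + 6)) = 8*(12/14) = 8*((1/14)*12) = 8*(6/7) = 48/7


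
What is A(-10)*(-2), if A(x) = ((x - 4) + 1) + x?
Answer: 46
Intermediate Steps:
A(x) = -3 + 2*x (A(x) = ((-4 + x) + 1) + x = (-3 + x) + x = -3 + 2*x)
A(-10)*(-2) = (-3 + 2*(-10))*(-2) = (-3 - 20)*(-2) = -23*(-2) = 46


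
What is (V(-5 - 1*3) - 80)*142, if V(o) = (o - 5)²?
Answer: 12638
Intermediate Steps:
V(o) = (-5 + o)²
(V(-5 - 1*3) - 80)*142 = ((-5 + (-5 - 1*3))² - 80)*142 = ((-5 + (-5 - 3))² - 80)*142 = ((-5 - 8)² - 80)*142 = ((-13)² - 80)*142 = (169 - 80)*142 = 89*142 = 12638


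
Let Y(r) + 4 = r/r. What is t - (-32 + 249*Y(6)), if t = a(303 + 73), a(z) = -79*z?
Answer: -28925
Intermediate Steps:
Y(r) = -3 (Y(r) = -4 + r/r = -4 + 1 = -3)
t = -29704 (t = -79*(303 + 73) = -79*376 = -29704)
t - (-32 + 249*Y(6)) = -29704 - (-32 + 249*(-3)) = -29704 - (-32 - 747) = -29704 - 1*(-779) = -29704 + 779 = -28925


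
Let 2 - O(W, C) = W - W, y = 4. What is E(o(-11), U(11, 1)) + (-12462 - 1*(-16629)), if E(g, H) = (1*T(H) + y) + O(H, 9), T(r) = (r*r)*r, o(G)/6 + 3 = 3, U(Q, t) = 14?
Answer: 6917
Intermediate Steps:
o(G) = 0 (o(G) = -18 + 6*3 = -18 + 18 = 0)
O(W, C) = 2 (O(W, C) = 2 - (W - W) = 2 - 1*0 = 2 + 0 = 2)
T(r) = r**3 (T(r) = r**2*r = r**3)
E(g, H) = 6 + H**3 (E(g, H) = (1*H**3 + 4) + 2 = (H**3 + 4) + 2 = (4 + H**3) + 2 = 6 + H**3)
E(o(-11), U(11, 1)) + (-12462 - 1*(-16629)) = (6 + 14**3) + (-12462 - 1*(-16629)) = (6 + 2744) + (-12462 + 16629) = 2750 + 4167 = 6917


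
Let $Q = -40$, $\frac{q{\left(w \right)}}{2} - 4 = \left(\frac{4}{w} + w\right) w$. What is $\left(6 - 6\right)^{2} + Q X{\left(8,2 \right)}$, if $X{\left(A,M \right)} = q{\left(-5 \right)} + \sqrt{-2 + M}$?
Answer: $-2640$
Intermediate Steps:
$q{\left(w \right)} = 8 + 2 w \left(w + \frac{4}{w}\right)$ ($q{\left(w \right)} = 8 + 2 \left(\frac{4}{w} + w\right) w = 8 + 2 \left(w + \frac{4}{w}\right) w = 8 + 2 w \left(w + \frac{4}{w}\right)$)
$X{\left(A,M \right)} = 66 + \sqrt{-2 + M}$ ($X{\left(A,M \right)} = \left(16 + 2 \left(-5\right)^{2}\right) + \sqrt{-2 + M} = \left(16 + 2 \cdot 25\right) + \sqrt{-2 + M} = \left(16 + 50\right) + \sqrt{-2 + M} = 66 + \sqrt{-2 + M}$)
$\left(6 - 6\right)^{2} + Q X{\left(8,2 \right)} = \left(6 - 6\right)^{2} - 40 \left(66 + \sqrt{-2 + 2}\right) = 0^{2} - 40 \left(66 + \sqrt{0}\right) = 0 - 40 \left(66 + 0\right) = 0 - 2640 = -2640$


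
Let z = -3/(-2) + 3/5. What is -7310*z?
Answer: -15351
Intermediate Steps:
z = 21/10 (z = -3*(-½) + 3*(⅕) = 3/2 + ⅗ = 21/10 ≈ 2.1000)
-7310*z = -7310*21/10 = -15351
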